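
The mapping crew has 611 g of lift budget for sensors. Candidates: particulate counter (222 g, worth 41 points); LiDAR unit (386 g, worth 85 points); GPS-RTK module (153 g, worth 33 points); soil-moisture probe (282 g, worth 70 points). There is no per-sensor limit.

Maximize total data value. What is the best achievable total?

Density check — soil-moisture probe 0.25, LiDAR unit 0.22, GPS-RTK module 0.22 are the best per g.
Taking 2×soil-moisture probe: 564 g used, 140 in data value.

140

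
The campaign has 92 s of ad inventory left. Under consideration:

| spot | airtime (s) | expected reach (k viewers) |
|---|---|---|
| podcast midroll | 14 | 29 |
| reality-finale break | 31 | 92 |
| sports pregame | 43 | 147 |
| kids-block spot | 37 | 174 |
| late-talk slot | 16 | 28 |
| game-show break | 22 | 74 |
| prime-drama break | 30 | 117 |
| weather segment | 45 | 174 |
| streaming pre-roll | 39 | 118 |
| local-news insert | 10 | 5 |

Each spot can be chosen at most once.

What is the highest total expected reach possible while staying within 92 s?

365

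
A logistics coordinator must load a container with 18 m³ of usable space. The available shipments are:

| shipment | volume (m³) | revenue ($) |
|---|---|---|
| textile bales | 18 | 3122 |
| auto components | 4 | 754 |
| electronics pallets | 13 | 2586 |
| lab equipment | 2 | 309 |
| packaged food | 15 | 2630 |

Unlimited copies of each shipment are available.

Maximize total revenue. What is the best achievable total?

3340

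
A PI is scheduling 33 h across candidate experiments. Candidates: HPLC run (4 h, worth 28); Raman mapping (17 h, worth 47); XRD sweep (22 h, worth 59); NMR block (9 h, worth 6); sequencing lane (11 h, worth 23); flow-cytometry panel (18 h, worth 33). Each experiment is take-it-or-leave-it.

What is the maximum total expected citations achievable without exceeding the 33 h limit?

98

By expected citations per h: HPLC run 7.00, Raman mapping 2.76, XRD sweep 2.68 lead.
Best packing: HPLC run + Raman mapping + sequencing lane — 32 h, 98 total.
An exhaustive check of the 64 subsets confirms 98.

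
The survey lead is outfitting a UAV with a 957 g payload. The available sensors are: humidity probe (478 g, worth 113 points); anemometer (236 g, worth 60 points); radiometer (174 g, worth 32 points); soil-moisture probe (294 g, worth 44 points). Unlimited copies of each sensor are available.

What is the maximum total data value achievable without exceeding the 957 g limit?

Best packing: 4×anemometer — 944 g, 240 total.
Nothing else within 957 g beats 240.

240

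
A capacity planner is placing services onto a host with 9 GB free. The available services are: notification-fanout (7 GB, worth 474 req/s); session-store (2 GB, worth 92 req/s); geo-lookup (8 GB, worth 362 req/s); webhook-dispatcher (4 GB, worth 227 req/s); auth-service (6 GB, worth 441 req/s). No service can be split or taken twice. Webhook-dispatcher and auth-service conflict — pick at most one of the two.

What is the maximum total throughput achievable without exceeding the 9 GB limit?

566

Filling by ratio: session-store + auth-service for 533, with 1 GB left unused.
The 6 GB tied up in auth-service is better spent on notification-fanout — total rises to 566 (9 GB).
Runner-up session-store + auth-service tops out at 533.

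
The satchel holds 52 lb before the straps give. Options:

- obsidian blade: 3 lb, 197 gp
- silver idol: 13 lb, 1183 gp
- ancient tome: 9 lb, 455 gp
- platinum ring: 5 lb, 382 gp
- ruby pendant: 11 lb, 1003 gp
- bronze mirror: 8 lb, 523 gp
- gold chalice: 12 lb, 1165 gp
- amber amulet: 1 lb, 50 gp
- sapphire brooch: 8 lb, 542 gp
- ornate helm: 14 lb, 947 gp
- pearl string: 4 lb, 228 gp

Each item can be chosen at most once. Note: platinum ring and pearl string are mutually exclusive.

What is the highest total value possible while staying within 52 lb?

Obsidian blade + silver idol + platinum ring + ruby pendant + gold chalice + sapphire brooch uses 52 of the 52 lb and totals 4472.
No other feasible combination exceeds 4472.

4472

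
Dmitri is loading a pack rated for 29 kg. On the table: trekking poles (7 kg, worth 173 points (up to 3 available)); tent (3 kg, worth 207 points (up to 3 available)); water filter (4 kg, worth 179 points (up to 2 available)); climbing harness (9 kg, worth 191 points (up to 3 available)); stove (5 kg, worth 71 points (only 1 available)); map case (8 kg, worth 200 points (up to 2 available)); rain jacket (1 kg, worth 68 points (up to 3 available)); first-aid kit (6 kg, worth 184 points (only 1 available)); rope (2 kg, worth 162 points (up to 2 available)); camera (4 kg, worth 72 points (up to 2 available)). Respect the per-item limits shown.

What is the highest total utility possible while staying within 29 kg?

1623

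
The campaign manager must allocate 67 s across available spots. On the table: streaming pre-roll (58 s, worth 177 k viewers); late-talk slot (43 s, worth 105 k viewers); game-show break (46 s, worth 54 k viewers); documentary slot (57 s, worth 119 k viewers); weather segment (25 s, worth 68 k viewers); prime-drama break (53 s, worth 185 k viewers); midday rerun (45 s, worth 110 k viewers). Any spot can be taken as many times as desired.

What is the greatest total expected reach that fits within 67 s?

Prime-drama break uses 53 of the 67 s and totals 185.
Nothing else within 67 s beats 185.

185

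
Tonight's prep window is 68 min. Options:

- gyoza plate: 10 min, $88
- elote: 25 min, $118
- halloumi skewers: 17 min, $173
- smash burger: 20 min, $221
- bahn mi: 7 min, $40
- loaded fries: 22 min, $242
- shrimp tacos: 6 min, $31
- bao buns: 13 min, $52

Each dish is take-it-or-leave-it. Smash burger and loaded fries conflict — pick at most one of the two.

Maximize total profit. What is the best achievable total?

Taking gyoza plate + halloumi skewers + loaded fries + shrimp tacos + bao buns: 68 min used, 586 in profit.
Runner-up gyoza plate + halloumi skewers + bahn mi + loaded fries + shrimp tacos tops out at 574.

586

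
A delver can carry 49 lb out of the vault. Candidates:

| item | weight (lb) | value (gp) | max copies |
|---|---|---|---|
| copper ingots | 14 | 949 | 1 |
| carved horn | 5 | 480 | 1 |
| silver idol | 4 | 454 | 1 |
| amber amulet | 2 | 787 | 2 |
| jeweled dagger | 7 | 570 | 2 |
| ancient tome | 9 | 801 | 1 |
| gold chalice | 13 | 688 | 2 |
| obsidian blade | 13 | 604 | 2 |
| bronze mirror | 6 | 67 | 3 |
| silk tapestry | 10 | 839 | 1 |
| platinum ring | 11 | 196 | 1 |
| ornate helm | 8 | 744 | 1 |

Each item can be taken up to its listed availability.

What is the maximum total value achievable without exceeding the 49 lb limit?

A density-first pass picks carved horn + silver idol + 2×amber amulet + jeweled dagger + ancient tome + silk tapestry + ornate helm — 5462 at 47 lb.
Replace carved horn with jeweled dagger: the trade gains 90 net, giving 5552 at 49 lb.
No other feasible combination exceeds 5552.

5552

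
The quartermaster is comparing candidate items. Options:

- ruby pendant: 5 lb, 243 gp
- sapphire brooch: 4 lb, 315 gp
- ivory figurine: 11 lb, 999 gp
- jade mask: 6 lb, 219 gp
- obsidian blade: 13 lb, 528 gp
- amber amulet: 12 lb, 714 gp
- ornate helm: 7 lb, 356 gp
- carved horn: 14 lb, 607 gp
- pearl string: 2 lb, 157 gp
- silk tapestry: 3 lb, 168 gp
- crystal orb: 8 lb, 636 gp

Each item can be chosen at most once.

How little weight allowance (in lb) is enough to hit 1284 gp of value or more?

Minimise lb subject to total value ≥ 1284.
sapphire brooch + ivory figurine reaches 1314 using 15 lb.
Any bundle with less than 15 lb falls short of 1284.

15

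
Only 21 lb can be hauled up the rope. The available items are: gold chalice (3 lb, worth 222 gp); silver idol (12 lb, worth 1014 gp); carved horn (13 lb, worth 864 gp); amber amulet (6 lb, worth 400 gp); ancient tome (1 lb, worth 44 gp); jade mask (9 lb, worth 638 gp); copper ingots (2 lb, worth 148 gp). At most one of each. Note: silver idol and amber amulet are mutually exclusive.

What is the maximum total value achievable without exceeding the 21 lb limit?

Taking the top-ratio items first gives gold chalice + silver idol + ancient tome + copper ingots for 1428 (18 lb).
Dropping gold chalice and ancient tome and copper ingots frees 6 lb; slotting in jade mask (9 lb) lifts the total to 1652 at 21 lb.
The closest alternative, gold chalice + amber amulet + ancient tome + jade mask + copper ingots, reaches only 1452.

1652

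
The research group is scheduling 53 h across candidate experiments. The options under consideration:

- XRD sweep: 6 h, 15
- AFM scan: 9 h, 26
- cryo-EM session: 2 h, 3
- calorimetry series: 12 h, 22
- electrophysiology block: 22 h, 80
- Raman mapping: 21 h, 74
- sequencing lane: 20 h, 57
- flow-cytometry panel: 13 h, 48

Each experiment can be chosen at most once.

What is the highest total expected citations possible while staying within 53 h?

180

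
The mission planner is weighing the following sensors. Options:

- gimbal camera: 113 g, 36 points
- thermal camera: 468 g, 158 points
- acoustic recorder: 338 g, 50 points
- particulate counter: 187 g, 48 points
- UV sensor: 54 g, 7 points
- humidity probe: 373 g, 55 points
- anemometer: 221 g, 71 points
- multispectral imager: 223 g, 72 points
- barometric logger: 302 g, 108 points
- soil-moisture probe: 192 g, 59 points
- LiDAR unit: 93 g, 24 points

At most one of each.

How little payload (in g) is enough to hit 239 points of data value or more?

Look for the lowest-payload combination reaching 239.
multispectral imager + barometric logger + soil-moisture probe reaches 239 using 717 g.
Below 717 g the best achievable stays under 239.

717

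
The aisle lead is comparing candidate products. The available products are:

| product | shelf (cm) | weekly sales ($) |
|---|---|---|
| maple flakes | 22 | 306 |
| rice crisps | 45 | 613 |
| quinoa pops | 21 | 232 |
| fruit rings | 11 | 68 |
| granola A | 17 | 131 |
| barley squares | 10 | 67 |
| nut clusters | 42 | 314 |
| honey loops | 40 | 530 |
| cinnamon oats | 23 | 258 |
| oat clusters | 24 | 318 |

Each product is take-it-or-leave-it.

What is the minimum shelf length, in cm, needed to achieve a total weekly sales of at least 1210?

91

Need the lightest bundle worth ≥ 1210.
maple flakes + rice crisps + oat clusters: 1237 weekly sales at 91 cm.
Any bundle with less than 91 cm falls short of 1210.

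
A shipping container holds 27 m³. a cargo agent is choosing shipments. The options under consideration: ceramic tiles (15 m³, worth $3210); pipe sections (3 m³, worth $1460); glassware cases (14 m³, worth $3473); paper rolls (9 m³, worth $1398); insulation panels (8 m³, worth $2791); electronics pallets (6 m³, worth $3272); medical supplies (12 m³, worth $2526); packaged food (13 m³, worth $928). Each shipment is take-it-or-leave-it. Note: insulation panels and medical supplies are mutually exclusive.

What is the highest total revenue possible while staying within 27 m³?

8921

Best packing: pipe sections + paper rolls + insulation panels + electronics pallets — 26 m³, 8921 total.
The spare 1 m³ is too small for any remaining shipment, and no feasible exchange beats 8921.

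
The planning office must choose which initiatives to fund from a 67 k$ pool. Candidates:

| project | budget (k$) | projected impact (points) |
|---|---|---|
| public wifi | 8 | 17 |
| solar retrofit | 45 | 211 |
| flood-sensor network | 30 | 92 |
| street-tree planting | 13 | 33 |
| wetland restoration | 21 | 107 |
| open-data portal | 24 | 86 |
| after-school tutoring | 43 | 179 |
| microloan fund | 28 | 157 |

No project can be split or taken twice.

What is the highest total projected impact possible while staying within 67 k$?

Taking the top-ratio projects first gives street-tree planting + wetland restoration + microloan fund for 297 (62 k$).
Replace street-tree planting and microloan fund with solar retrofit: the trade gains 21 net, giving 318 at 66 k$.
The closest alternative, street-tree planting + wetland restoration + microloan fund, reaches only 297.

318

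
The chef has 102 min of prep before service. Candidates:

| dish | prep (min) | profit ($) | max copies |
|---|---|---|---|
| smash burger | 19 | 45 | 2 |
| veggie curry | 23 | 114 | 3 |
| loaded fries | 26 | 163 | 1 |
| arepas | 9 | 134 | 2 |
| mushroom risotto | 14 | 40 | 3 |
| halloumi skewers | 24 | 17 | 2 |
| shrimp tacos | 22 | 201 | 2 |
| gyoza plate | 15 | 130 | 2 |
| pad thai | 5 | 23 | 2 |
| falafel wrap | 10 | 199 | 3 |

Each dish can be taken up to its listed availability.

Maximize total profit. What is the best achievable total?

Density check — falafel wrap 19.90, arepas 14.89, shrimp tacos 9.14 are the best per min.
Greedy by ratio would take 2×arepas + 2×shrimp tacos + 2×pad thai + 3×falafel wrap: 102 min used, total 1313.
The 32 min tied up in shrimp tacos and 2×pad thai is better spent on 2×gyoza plate — total rises to 1326 (100 min).

1326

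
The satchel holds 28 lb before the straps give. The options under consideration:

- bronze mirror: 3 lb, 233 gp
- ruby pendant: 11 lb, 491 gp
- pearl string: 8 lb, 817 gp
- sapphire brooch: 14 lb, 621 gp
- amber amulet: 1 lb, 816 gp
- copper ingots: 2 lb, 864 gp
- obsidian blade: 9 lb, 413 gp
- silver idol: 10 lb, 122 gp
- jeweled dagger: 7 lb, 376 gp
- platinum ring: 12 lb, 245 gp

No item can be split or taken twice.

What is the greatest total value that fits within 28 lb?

Greedy by ratio would take bronze mirror + pearl string + amber amulet + copper ingots + jeweled dagger: 21 lb used, total 3106.
Dropping jeweled dagger frees 7 lb; slotting in sapphire brooch (14 lb) lifts the total to 3351 at 28 lb.
The closest alternative, pearl string + amber amulet + copper ingots + obsidian blade + jeweled dagger, reaches only 3286.

3351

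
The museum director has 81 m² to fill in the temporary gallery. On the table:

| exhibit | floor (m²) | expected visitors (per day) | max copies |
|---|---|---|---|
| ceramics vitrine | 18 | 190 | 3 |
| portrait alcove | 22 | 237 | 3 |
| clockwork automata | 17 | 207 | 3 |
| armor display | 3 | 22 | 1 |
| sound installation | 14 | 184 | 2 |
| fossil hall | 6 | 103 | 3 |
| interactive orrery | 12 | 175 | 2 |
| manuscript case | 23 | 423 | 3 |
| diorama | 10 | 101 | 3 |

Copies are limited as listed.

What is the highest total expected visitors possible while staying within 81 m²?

1475

The ratio ordering already packs tightly: 2×fossil hall + 3×manuscript case, 81 m², 1475.
No other feasible combination exceeds 1475.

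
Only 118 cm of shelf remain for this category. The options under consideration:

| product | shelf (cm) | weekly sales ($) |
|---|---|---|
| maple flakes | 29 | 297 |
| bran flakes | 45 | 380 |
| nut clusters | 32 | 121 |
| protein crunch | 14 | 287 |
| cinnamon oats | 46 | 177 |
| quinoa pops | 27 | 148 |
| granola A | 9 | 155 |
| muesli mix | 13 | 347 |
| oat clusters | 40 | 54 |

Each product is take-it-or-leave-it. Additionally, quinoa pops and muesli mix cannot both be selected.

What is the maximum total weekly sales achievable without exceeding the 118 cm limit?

Taking maple flakes + bran flakes + protein crunch + granola A + muesli mix: 110 cm used, 1466 in weekly sales.

1466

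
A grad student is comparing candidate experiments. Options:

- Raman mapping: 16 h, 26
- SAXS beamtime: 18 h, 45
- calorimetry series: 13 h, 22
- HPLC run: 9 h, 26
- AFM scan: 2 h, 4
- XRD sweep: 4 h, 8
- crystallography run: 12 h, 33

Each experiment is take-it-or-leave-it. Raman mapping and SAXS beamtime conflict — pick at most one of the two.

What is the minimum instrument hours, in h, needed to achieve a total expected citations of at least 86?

Need the lightest bundle worth ≥ 86.
SAXS beamtime + XRD sweep + crystallography run reaches 86 using 34 h.
No combination under 34 h hits 86.

34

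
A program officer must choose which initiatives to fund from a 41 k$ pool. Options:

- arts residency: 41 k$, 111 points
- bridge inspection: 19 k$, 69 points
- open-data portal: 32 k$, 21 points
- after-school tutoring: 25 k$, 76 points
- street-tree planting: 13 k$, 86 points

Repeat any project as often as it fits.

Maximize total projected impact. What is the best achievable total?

258

Best packing: 3×street-tree planting — 39 k$, 258 total.
Nothing else within 41 k$ beats 258.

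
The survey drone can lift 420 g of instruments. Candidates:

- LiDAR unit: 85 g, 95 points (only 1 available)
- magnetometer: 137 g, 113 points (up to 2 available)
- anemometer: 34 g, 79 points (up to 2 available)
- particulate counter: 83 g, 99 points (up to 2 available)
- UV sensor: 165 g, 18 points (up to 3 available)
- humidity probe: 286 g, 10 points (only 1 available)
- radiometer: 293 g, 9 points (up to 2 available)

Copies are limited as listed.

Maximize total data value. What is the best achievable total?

469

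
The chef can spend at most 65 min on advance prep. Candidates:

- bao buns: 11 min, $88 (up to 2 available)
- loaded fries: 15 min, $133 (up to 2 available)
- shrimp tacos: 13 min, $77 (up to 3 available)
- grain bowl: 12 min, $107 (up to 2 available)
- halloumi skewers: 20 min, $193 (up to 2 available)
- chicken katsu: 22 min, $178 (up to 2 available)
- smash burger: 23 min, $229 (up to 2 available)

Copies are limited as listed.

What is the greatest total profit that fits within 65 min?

615

The ratio heuristic lands on grain bowl + 2×smash burger (565) but leaves 7 min idle.
The 35 min tied up in grain bowl and smash burger is better spent on 2×halloumi skewers — total rises to 615 (63 min).
No other feasible combination exceeds 615.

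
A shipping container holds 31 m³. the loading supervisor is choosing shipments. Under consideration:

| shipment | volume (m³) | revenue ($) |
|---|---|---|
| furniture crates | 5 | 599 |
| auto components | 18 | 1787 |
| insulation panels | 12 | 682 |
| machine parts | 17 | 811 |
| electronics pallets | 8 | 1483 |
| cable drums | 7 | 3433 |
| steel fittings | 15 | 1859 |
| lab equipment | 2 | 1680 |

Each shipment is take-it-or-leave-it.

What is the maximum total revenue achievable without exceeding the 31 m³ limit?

7571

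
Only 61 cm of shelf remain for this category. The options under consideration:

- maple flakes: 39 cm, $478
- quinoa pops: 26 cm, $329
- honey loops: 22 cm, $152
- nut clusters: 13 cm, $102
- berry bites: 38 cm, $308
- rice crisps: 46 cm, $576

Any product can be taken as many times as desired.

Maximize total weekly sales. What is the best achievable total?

The ratio heuristic lands on 2×quinoa pops (658) but leaves 9 cm idle.
Replace 2×quinoa pops with nut clusters + rice crisps: the trade gains 20 net, giving 678 at 59 cm.
Nothing else within 61 cm beats 678.

678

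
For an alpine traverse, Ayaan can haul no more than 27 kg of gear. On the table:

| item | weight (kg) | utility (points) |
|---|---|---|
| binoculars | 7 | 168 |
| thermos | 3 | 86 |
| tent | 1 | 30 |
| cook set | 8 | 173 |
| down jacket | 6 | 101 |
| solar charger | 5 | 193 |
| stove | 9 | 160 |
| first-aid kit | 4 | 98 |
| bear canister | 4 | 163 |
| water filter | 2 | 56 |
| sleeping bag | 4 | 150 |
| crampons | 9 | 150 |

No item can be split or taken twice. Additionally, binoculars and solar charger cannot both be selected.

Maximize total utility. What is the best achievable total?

851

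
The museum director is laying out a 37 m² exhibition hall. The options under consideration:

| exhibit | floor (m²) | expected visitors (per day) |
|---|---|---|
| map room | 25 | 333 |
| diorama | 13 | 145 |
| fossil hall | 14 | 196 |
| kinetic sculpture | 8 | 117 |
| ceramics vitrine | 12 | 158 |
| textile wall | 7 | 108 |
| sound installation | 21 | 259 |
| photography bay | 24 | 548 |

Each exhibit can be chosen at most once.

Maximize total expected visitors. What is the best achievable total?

Filling by ratio: textile wall + photography bay for 656, with 6 m² left unused.
Dropping textile wall frees 7 m²; slotting in ceramics vitrine (12 m²) lifts the total to 706 at 36 m².

706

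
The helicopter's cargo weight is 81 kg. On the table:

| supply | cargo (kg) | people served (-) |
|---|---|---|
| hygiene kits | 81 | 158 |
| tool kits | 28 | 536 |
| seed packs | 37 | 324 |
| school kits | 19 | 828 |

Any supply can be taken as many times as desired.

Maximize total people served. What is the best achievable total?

4×school kits uses 76 of the 81 kg and totals 3312.

3312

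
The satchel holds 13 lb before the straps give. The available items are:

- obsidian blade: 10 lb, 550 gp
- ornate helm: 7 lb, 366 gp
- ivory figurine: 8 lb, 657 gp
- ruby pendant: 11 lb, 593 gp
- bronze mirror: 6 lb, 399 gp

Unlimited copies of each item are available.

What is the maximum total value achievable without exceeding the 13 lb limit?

Density check — ivory figurine 82.12, bronze mirror 66.50, obsidian blade 55.00 are the best per lb.
Taking the top-ratio items first gives ivory figurine for 657 (8 lb).
Replace ivory figurine with 2×bronze mirror: the trade gains 141 net, giving 798 at 12 lb.
Every other selection either busts 13 lb or fails to beat 798.

798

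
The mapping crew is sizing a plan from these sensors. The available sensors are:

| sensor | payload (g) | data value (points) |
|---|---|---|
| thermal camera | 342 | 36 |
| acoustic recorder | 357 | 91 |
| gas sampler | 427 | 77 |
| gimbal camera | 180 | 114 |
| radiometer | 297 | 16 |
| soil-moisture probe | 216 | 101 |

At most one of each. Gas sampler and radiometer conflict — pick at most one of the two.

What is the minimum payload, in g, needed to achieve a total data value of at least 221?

Look for the lowest-payload combination reaching 221.
Taking gimbal camera + radiometer + soil-moisture probe gives 231 (≥ 221) for 693 g.
Any bundle with less than 693 g falls short of 221.

693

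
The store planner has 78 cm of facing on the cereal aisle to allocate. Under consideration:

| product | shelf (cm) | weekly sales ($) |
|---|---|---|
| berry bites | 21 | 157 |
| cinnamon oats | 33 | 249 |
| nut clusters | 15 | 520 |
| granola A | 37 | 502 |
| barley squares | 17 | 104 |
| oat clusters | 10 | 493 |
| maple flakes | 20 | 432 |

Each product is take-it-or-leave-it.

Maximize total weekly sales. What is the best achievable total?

By weekly sales per cm: oat clusters 49.30, nut clusters 34.67, maple flakes 21.60, granola A 13.57 lead.
Best packing: cinnamon oats + nut clusters + oat clusters + maple flakes — 78 cm, 1694 total.
Runner-up berry bites + nut clusters + oat clusters + maple flakes tops out at 1602.

1694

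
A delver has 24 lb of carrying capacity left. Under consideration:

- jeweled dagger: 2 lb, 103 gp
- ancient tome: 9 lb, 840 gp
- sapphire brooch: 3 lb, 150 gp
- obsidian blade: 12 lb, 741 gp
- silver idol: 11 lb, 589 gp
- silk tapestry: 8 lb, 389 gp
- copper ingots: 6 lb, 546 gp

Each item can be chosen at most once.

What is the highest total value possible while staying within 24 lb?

1775

Ranking by ratio (value/lb): ancient tome 93.33, copper ingots 91.00, obsidian blade 61.75, silver idol 53.55.
Filling by ratio: jeweled dagger + ancient tome + sapphire brooch + copper ingots for 1639, with 4 lb left unused.
The 5 lb tied up in jeweled dagger and sapphire brooch is better spent on silk tapestry — total rises to 1775 (23 lb).
Nothing else within 24 lb beats 1775.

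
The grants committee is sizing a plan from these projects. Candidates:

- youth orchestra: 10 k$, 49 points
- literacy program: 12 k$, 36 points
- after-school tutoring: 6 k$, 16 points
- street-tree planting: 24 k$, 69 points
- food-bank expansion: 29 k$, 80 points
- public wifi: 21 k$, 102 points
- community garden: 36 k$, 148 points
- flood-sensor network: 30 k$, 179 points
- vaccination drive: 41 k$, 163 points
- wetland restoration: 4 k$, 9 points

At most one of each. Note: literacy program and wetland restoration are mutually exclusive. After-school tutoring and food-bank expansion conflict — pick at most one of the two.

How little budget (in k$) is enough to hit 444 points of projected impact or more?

92

Need the lightest bundle worth ≥ 444.
public wifi + flood-sensor network + vaccination drive reaches 444 using 92 k$.
Any bundle with less than 92 k$ falls short of 444.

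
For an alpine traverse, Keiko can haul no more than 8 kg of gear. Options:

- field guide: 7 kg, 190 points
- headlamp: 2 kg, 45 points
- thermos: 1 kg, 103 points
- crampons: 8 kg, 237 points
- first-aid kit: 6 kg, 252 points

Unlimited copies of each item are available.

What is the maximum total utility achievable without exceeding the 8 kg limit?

By utility per kg: thermos 103.00, first-aid kit 42.00, crampons 29.62, field guide 27.14 lead.
The ratio ordering already packs tightly: 8×thermos, 8 kg, 824.

824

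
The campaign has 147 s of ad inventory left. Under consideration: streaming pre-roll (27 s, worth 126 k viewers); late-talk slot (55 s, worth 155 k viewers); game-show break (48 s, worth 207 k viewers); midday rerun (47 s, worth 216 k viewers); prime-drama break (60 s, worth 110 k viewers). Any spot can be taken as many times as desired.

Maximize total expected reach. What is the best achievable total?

648

Density check — streaming pre-roll 4.67, midday rerun 4.60, game-show break 4.31 are the best per s.
A density-first pass picks 5×streaming pre-roll — 630 at 135 s.
The 135 s tied up in 5×streaming pre-roll is better spent on 3×midday rerun — total rises to 648 (141 s).
No other feasible combination exceeds 648.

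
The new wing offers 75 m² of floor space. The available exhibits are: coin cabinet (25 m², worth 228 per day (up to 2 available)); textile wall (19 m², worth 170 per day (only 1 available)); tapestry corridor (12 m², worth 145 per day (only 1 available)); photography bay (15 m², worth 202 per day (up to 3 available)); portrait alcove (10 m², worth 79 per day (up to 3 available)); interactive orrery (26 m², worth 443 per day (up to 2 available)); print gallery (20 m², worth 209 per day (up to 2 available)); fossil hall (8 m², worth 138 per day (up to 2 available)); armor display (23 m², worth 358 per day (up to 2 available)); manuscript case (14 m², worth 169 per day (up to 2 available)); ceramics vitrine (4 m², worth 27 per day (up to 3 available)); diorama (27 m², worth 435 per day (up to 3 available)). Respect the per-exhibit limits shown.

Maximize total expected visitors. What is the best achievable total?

1244

Density check — fossil hall 17.25, interactive orrery 17.04, diorama 16.11 are the best per m².
Greedy by ratio would take 2×interactive orrery + 2×fossil hall + ceramics vitrine: 72 m² used, total 1189.
The 20 m² tied up in 2×fossil hall and ceramics vitrine is better spent on armor display — total rises to 1244 (75 m²).
Nothing else within 75 m² beats 1244.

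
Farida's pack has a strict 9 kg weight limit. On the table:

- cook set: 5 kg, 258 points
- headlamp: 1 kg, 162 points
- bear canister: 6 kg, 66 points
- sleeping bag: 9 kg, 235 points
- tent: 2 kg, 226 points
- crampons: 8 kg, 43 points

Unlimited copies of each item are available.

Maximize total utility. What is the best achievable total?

1458

Density check — headlamp 162.00, tent 113.00, cook set 51.60 are the best per kg.
The ratio ordering already packs tightly: 9×headlamp, 9 kg, 1458.
That's the maximum — no swap from here does better than 1458.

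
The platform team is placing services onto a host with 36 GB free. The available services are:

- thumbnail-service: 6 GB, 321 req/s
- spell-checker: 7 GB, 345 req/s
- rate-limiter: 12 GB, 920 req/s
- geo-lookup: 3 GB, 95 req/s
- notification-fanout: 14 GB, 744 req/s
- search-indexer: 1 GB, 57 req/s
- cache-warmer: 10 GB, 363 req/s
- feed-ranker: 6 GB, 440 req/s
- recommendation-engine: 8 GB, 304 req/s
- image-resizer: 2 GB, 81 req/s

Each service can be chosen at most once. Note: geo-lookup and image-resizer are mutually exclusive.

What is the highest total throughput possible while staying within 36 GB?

2256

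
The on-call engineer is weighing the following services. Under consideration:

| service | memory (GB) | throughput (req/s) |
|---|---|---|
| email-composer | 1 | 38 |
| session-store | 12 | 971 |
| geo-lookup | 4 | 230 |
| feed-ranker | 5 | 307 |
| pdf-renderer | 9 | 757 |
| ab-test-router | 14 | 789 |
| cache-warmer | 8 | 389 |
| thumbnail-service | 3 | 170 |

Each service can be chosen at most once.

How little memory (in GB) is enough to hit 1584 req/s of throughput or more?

Minimise GB subject to total throughput ≥ 1584.
session-store + pdf-renderer reaches 1728 using 21 GB.
No combination under 21 GB hits 1584.

21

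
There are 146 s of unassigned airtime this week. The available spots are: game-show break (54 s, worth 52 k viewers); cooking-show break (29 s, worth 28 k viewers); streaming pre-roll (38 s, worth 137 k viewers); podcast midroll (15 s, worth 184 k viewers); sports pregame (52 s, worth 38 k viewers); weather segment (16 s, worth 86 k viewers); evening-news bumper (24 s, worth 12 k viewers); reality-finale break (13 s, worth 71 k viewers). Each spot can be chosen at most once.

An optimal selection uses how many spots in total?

5

Optimal total is 530.
One optimal bundle: game-show break + streaming pre-roll + podcast midroll + weather segment + reality-finale break (136 s).
Every optimal selection uses 5 spots.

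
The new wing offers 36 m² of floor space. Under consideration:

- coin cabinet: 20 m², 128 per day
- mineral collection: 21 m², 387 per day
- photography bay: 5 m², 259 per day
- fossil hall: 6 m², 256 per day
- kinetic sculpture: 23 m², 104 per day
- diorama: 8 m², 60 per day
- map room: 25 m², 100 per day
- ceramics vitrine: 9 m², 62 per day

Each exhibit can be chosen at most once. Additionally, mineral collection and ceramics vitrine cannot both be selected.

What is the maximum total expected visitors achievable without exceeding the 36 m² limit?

Mineral collection + photography bay + fossil hall uses 32 of the 36 m² and totals 902.
That's the maximum — no feasible swap from here does better than 902.

902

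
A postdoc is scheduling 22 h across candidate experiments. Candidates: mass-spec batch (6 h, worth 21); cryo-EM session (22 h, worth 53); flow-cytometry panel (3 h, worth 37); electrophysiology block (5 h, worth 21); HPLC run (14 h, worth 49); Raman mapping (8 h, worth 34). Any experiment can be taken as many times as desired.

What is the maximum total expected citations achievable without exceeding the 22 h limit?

259

Best packing: 7×flow-cytometry panel — 21 h, 259 total.
The spare 1 h is too small for any remaining experiment, and no exchange beats 259.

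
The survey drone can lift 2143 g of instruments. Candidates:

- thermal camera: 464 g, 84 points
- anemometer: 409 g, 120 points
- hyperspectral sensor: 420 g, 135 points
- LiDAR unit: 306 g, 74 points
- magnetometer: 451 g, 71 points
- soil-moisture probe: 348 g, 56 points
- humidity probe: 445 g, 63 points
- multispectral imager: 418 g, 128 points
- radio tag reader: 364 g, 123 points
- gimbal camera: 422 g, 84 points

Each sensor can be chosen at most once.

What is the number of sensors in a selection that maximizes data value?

5

Best achievable data value is 590.
For example thermal camera + anemometer + hyperspectral sensor + multispectral imager + radio tag reader achieves it, using 2075 g.
Every optimal selection uses 5 sensors.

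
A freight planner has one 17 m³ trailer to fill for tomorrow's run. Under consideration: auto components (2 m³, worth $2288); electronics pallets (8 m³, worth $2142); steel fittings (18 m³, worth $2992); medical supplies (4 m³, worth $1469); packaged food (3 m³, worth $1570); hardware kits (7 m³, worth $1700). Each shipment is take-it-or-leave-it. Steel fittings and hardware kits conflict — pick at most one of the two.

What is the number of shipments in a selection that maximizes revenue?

4

Optimal total is 7469.
auto components + electronics pallets + medical supplies + packaged food hits 7469 at 17 m³.
Any selection reaching 7469 contains exactly 4 shipments.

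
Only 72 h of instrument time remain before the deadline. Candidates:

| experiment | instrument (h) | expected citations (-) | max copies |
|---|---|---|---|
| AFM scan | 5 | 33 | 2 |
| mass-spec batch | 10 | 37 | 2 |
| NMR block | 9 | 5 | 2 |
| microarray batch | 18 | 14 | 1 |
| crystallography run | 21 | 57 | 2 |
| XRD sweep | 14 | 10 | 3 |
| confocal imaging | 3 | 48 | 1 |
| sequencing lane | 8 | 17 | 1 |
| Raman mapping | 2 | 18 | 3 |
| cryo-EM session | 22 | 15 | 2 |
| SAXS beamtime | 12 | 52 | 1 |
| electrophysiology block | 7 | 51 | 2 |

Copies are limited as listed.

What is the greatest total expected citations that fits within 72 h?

Best packing: 2×AFM scan + 2×mass-spec batch + confocal imaging + 3×Raman mapping + SAXS beamtime + 2×electrophysiology block — 65 h, 396 total.

396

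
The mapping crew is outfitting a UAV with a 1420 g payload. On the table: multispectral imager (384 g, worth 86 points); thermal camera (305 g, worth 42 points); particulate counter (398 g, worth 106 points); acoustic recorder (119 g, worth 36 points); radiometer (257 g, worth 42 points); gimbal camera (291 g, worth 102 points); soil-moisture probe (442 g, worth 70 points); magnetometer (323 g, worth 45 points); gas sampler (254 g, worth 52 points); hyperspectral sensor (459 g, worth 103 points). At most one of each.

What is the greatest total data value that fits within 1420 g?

363

Density check — gimbal camera 0.35, acoustic recorder 0.30, particulate counter 0.27 are the best per g.
Taking the top-ratio sensors first gives particulate counter + acoustic recorder + gimbal camera + hyperspectral sensor for 347 (1267 g).
The 119 g tied up in acoustic recorder is better spent on gas sampler — total rises to 363 (1402 g).
An exhaustive check of the 1024 subsets confirms 363.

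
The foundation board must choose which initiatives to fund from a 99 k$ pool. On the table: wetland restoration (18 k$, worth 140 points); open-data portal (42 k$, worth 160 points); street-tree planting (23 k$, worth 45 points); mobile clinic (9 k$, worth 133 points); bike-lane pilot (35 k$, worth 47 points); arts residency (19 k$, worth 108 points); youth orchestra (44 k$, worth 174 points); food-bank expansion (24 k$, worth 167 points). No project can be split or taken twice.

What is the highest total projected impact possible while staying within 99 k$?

614

Ranking by ratio (projected impact/k$): mobile clinic 14.78, wetland restoration 7.78, food-bank expansion 6.96.
A density-first pass picks wetland restoration + street-tree planting + mobile clinic + arts residency + food-bank expansion — 593 at 93 k$.
Dropping street-tree planting and arts residency frees 42 k$; slotting in youth orchestra (44 k$) lifts the total to 614 at 95 k$.
Nothing else within 99 k$ beats 614.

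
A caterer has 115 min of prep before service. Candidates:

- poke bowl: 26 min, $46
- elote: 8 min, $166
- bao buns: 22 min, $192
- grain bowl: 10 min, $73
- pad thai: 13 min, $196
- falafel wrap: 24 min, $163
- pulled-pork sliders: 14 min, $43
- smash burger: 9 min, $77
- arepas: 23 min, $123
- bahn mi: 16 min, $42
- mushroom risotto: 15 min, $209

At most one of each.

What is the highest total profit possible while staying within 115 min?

1126

By profit per min: elote 20.75, pad thai 15.08, mushroom risotto 13.93 lead.
Greedy by ratio would take elote + bao buns + grain bowl + pad thai + falafel wrap + pulled-pork sliders + smash burger + mushroom risotto: 115 min used, total 1119.
Replace grain bowl and pulled-pork sliders with arepas: the trade gains 7 net, giving 1126 at 114 min.
Next best is elote + bao buns + grain bowl + pad thai + falafel wrap + arepas + mushroom risotto at 1122 (115 min) — short by 4.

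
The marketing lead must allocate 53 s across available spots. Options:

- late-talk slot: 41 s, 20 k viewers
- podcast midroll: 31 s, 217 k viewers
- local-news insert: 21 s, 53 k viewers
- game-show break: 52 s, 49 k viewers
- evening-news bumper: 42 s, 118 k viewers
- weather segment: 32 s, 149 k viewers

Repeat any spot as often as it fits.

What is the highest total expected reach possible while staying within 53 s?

By expected reach per s: podcast midroll 7.00, weather segment 4.66, evening-news bumper 2.81, local-news insert 2.52 lead.
Best packing: podcast midroll + local-news insert — 52 s, 270 total.
That's the maximum — no swap from here does better than 270.

270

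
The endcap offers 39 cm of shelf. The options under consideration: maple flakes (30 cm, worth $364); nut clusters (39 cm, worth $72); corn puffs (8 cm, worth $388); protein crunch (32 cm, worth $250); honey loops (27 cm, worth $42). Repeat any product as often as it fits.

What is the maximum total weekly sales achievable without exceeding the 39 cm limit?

4×corn puffs uses 32 of the 39 cm and totals 1552.

1552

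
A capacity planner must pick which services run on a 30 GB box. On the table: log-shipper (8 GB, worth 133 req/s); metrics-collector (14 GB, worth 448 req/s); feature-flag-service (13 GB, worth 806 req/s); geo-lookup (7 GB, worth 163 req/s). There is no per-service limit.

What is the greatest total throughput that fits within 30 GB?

1612

2×feature-flag-service uses 26 of the 30 GB and totals 1612.
Every other selection either busts 30 GB or fails to beat 1612.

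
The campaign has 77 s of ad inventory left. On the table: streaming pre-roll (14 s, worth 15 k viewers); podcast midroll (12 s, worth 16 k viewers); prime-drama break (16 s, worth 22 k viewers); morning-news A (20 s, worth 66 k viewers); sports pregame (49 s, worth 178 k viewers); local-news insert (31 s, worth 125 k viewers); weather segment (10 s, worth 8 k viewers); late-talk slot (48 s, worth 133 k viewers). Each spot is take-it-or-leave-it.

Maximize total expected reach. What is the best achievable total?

244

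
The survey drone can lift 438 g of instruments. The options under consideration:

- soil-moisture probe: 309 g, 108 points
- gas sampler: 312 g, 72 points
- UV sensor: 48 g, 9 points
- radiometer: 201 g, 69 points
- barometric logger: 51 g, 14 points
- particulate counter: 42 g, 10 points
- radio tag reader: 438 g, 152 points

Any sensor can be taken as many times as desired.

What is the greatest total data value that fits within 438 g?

152

A density-first pass picks soil-moisture probe + 2×barometric logger — 136 at 411 g.
The 411 g tied up in soil-moisture probe and 2×barometric logger is better spent on radio tag reader — total rises to 152 (438 g).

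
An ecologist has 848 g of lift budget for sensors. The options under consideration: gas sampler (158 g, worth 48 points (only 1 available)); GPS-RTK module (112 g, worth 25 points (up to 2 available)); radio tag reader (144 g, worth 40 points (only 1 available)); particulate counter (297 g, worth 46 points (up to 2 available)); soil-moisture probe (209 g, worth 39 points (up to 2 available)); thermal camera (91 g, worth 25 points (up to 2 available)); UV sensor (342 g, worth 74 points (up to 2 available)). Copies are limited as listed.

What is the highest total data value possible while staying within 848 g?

212

Ranking by ratio (data value/g): gas sampler 0.30, radio tag reader 0.28, thermal camera 0.27.
A density-first pass picks gas sampler + 2×GPS-RTK module + radio tag reader + 2×thermal camera — 188 at 708 g.
Replace 2×GPS-RTK module with UV sensor: the trade gains 24 net, giving 212 at 826 g.
The spare 22 g is too small for any remaining sensor, and no exchange beats 212.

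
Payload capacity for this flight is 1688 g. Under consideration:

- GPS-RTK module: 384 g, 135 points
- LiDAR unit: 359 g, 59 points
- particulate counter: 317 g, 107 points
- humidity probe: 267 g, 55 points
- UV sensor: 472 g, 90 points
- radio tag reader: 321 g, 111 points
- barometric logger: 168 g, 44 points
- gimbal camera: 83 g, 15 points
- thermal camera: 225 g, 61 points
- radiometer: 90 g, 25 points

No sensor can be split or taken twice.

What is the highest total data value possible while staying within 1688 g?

By data value per g: GPS-RTK module 0.35, radio tag reader 0.35, particulate counter 0.34 lead.
Filling by ratio: GPS-RTK module + particulate counter + radio tag reader + barometric logger + gimbal camera + thermal camera + radiometer for 498, with 100 g left unused.
The 173 g tied up in gimbal camera and radiometer is better spent on humidity probe — total rises to 513 (1682 g).
Runner-up GPS-RTK module + particulate counter + humidity probe + radio tag reader + gimbal camera + thermal camera + radiometer tops out at 509.

513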